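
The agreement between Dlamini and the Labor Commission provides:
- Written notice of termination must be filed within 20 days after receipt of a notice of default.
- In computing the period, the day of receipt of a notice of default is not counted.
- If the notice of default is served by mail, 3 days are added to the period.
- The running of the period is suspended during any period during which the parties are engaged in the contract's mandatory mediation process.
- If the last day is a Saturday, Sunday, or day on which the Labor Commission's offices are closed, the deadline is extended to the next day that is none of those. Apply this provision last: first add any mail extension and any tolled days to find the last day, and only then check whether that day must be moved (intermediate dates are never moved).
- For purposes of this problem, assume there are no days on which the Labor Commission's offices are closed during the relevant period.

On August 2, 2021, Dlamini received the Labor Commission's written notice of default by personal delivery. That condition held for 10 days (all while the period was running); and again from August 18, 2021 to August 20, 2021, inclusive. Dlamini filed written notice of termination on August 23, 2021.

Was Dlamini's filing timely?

20 days after August 2, 2021 is August 22, 2021.
Service was not by mail, so no mail extension applies.
Tolling adds 10 days: August 22, 2021 + 10 days = September 1, 2021.
From August 18, 2021 through August 20, 2021 inclusive is 3 days; tolling adds 3 days: September 1, 2021 + 3 days = September 4, 2021.
September 4, 2021 is Saturday; September 5, 2021 is Sunday. The next qualifying day is September 6, 2021.
The deadline is September 6, 2021; the filing on August 23, 2021 is on or before that date.

Yes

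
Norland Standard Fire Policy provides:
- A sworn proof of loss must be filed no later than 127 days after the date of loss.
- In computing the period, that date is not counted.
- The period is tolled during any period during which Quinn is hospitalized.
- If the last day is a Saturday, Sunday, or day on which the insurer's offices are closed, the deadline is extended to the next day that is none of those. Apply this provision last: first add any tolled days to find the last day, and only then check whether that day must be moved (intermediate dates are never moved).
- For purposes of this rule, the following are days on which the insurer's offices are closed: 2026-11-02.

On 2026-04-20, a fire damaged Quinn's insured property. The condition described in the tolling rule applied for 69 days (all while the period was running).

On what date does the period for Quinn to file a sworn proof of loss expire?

127 days after 2026-04-20 is August 25, 2026.
Tolling adds 69 days: August 25, 2026 + 69 days = November 2, 2026.
November 2, 2026 is a listed holiday. The next qualifying day is November 3, 2026.

November 3, 2026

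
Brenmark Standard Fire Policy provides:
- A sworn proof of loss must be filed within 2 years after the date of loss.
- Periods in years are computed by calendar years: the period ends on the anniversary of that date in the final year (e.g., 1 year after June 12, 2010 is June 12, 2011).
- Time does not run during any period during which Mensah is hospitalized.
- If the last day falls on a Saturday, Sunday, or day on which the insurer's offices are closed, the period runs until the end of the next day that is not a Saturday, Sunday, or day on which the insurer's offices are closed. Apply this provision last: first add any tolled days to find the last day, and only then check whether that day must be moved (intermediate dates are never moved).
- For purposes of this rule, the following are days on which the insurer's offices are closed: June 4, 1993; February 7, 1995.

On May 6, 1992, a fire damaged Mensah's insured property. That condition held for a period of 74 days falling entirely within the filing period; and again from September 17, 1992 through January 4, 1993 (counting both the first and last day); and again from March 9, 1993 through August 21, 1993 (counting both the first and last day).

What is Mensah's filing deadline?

2 years after May 6, 1992 is May 6, 1994.
Tolling adds 74 days: May 6, 1994 + 74 days = July 19, 1994.
From September 17, 1992 through January 4, 1993 inclusive is 110 days; tolling adds 110 days: July 19, 1994 + 110 days = November 6, 1994.
From March 9, 1993 through August 21, 1993 inclusive is 166 days; tolling adds 166 days: November 6, 1994 + 166 days = April 21, 1995.
April 21, 1995 is a Friday and not a day on which the insurer's offices are closed, so no extension applies.

April 21, 1995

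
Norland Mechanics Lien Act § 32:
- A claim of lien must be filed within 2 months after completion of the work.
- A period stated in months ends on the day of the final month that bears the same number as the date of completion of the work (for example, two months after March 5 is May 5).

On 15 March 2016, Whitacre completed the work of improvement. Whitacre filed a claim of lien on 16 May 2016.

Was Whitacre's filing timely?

No

2 months after 15 March 2016 is May 15, 2016.
The deadline is May 15, 2016; the filing on May 16, 2016 is after that date.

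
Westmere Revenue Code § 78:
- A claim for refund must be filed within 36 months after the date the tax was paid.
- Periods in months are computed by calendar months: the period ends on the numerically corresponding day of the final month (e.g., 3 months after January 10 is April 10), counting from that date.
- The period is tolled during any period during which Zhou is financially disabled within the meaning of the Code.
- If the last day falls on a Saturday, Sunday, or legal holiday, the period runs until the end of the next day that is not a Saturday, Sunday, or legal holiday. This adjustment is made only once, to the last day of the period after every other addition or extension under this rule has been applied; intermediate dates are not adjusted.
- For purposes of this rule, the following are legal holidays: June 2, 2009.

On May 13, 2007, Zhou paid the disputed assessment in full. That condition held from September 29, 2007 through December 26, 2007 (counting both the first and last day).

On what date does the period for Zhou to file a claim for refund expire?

36 months after May 13, 2007 is May 13, 2010.
From September 29, 2007 through December 26, 2007 inclusive is 89 days; tolling adds 89 days: May 13, 2010 + 89 days = August 10, 2010.
August 10, 2010 is a Tuesday and not a legal holiday, so no extension applies.

August 10, 2010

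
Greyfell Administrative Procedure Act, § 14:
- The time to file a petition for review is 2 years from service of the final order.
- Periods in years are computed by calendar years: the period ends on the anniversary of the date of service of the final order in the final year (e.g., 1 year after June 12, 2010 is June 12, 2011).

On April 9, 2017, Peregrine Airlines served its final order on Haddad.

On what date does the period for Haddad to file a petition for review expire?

April 9, 2019

2 years after April 9, 2017 is April 9, 2019.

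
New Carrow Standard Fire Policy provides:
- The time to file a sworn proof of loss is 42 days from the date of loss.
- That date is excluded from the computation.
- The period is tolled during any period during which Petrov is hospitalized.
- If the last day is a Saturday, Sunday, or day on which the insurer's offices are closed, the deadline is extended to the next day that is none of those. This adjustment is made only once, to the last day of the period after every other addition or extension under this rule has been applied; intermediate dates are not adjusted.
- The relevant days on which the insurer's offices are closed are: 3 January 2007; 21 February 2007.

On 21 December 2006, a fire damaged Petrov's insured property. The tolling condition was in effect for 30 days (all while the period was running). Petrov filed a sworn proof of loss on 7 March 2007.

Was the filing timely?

No

42 days after 21 December 2006 is February 1, 2007.
Tolling adds 30 days: February 1, 2007 + 30 days = March 3, 2007.
March 3, 2007 is Saturday; March 4, 2007 is Sunday. The next qualifying day is March 5, 2007.
The deadline is March 5, 2007; the filing on March 7, 2007 is after that date.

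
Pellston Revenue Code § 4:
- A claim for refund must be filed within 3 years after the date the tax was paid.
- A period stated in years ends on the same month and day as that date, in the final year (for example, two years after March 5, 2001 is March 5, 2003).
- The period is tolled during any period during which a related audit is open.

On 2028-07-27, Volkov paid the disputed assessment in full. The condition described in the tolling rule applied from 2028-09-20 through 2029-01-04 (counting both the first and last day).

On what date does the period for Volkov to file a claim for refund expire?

3 years after 2028-07-27 is July 27, 2031.
From September 20, 2028 through January 4, 2029 inclusive is 107 days; tolling adds 107 days: July 27, 2031 + 107 days = November 11, 2031.

November 11, 2031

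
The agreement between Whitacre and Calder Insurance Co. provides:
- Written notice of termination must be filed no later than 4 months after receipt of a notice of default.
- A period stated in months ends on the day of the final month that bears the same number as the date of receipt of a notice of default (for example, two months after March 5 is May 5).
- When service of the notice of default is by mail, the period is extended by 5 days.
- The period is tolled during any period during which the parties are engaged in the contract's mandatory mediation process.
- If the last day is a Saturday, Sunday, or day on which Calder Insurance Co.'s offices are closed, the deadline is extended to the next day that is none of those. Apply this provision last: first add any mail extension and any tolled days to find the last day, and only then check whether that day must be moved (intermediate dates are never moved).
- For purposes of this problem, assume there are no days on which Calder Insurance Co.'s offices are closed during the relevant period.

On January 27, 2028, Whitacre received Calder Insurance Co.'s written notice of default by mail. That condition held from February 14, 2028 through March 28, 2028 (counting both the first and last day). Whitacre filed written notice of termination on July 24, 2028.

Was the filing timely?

No

4 months after January 27, 2028 is May 27, 2028.
Service was by mail, adding 5 days: May 27, 2028 + 5 days = June 1, 2028.
From February 14, 2028 through March 28, 2028 inclusive is 44 days; tolling adds 44 days: June 1, 2028 + 44 days = July 15, 2028.
July 15, 2028 is Saturday; July 16, 2028 is Sunday. The next qualifying day is July 17, 2028.
The deadline is July 17, 2028; the filing on July 24, 2028 is after that date.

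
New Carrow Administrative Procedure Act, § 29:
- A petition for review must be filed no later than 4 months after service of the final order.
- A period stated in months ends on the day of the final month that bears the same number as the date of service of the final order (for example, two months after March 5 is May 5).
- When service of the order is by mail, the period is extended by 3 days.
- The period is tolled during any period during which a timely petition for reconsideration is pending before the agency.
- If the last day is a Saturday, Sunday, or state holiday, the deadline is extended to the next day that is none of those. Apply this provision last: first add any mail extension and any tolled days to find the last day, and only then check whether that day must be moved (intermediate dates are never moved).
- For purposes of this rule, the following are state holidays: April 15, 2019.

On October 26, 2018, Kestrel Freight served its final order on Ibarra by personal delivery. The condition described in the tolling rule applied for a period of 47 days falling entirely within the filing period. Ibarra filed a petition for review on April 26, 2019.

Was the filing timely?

4 months after October 26, 2018 is February 26, 2019.
Service was not by mail, so no mail extension applies.
Tolling adds 47 days: February 26, 2019 + 47 days = April 14, 2019.
April 14, 2019 is Sunday; April 15, 2019 is a listed holiday. The next qualifying day is April 16, 2019.
The deadline is April 16, 2019; the filing on April 26, 2019 is after that date.

No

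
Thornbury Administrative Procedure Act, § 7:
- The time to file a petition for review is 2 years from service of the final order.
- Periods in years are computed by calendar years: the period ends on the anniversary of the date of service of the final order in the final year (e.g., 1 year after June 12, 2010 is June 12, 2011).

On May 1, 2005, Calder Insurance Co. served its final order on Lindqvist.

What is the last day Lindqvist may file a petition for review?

May 1, 2007

2 years after May 1, 2005 is May 1, 2007.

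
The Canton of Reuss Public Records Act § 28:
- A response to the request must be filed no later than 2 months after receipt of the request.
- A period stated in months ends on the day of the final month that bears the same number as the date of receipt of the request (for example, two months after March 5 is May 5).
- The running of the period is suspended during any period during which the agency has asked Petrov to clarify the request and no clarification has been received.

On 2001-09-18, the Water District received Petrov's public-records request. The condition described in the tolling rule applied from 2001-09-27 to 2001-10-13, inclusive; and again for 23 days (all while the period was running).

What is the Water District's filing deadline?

2 months after 2001-09-18 is November 18, 2001.
From September 27, 2001 through October 13, 2001 inclusive is 17 days; tolling adds 17 days: November 18, 2001 + 17 days = December 5, 2001.
Tolling adds 23 days: December 5, 2001 + 23 days = December 28, 2001.

December 28, 2001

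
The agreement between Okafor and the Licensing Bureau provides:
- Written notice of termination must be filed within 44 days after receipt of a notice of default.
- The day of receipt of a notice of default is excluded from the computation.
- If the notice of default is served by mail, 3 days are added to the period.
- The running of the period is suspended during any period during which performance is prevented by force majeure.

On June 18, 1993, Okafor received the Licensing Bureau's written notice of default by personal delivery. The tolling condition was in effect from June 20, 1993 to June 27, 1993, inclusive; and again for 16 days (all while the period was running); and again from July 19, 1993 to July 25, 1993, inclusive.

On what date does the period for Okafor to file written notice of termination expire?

44 days after June 18, 1993 is August 1, 1993.
Service was not by mail, so no mail extension applies.
From June 20, 1993 through June 27, 1993 inclusive is 8 days; tolling adds 8 days: August 1, 1993 + 8 days = August 9, 1993.
Tolling adds 16 days: August 9, 1993 + 16 days = August 25, 1993.
From July 19, 1993 through July 25, 1993 inclusive is 7 days; tolling adds 7 days: August 25, 1993 + 7 days = September 1, 1993.

September 1, 1993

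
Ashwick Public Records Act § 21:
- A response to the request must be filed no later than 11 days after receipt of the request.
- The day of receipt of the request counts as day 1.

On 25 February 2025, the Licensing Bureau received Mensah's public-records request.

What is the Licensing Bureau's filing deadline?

March 7, 2025

Counting 25 February 2025 as day 1, day 11 is March 7, 2025.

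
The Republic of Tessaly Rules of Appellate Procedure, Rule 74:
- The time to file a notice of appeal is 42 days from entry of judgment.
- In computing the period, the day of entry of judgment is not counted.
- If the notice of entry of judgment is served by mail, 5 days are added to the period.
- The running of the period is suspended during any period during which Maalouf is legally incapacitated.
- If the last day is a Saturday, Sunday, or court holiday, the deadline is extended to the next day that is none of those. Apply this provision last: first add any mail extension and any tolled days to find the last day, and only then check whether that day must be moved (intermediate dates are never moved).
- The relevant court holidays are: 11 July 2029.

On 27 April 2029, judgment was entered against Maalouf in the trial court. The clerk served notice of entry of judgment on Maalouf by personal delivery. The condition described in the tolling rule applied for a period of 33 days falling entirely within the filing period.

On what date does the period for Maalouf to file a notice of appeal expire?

42 days after 27 April 2029 is June 8, 2029.
Service was not by mail, so no mail extension applies.
Tolling adds 33 days: June 8, 2029 + 33 days = July 11, 2029.
July 11, 2029 is a listed holiday. The next qualifying day is July 12, 2029.

July 12, 2029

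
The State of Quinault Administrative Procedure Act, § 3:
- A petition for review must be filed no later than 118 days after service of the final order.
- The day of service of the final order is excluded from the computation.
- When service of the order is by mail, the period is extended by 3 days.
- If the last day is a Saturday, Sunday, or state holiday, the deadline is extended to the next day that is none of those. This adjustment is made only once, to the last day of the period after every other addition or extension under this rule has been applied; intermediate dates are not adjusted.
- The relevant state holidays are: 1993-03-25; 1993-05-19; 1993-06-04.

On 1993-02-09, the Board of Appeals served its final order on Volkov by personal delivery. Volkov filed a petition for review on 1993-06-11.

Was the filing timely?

No

118 days after 1993-02-09 is June 7, 1993.
Service was not by mail, so no mail extension applies.
June 7, 1993 is a Monday and not a state holiday, so no extension applies.
The deadline is June 7, 1993; the filing on June 11, 1993 is after that date.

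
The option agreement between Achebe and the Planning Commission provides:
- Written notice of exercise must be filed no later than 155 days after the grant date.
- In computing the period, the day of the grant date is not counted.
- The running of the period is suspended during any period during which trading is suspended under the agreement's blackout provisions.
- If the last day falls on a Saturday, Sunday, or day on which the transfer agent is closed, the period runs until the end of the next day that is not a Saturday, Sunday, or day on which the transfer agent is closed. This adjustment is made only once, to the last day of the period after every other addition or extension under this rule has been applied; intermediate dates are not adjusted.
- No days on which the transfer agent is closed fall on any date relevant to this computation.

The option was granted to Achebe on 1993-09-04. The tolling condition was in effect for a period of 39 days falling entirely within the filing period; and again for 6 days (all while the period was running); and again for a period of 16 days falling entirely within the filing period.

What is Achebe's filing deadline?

155 days after 1993-09-04 is February 6, 1994.
Tolling adds 39 days: February 6, 1994 + 39 days = March 17, 1994.
Tolling adds 6 days: March 17, 1994 + 6 days = March 23, 1994.
Tolling adds 16 days: March 23, 1994 + 16 days = April 8, 1994.
April 8, 1994 is a Friday and not a day on which the transfer agent is closed, so no extension applies.

April 8, 1994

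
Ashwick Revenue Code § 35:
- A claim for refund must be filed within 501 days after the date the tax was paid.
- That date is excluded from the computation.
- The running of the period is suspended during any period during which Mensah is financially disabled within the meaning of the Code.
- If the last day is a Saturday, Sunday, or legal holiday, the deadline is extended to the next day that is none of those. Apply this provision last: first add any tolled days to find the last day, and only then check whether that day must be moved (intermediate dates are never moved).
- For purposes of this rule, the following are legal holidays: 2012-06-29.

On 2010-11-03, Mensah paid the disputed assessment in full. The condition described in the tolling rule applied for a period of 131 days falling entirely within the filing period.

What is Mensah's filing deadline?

July 27, 2012

501 days after 2010-11-03 is March 18, 2012.
Tolling adds 131 days: March 18, 2012 + 131 days = July 27, 2012.
July 27, 2012 is a Friday and not a legal holiday, so no extension applies.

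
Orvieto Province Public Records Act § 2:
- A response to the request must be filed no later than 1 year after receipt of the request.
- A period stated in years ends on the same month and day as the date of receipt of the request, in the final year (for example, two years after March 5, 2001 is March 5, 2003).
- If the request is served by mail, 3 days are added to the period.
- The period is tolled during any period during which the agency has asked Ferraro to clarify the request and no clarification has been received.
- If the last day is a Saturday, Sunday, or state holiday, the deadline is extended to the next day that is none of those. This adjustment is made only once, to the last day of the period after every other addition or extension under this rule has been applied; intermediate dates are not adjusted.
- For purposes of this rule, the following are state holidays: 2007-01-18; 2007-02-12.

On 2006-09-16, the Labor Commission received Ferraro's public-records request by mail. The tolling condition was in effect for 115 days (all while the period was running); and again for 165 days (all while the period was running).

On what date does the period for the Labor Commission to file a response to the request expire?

June 25, 2008

1 year after 2006-09-16 is September 16, 2007.
Service was by mail, adding 3 days: September 16, 2007 + 3 days = September 19, 2007.
Tolling adds 115 days: September 19, 2007 + 115 days = January 12, 2008.
Tolling adds 165 days: January 12, 2008 + 165 days = June 25, 2008.
June 25, 2008 is a Wednesday and not a state holiday, so no extension applies.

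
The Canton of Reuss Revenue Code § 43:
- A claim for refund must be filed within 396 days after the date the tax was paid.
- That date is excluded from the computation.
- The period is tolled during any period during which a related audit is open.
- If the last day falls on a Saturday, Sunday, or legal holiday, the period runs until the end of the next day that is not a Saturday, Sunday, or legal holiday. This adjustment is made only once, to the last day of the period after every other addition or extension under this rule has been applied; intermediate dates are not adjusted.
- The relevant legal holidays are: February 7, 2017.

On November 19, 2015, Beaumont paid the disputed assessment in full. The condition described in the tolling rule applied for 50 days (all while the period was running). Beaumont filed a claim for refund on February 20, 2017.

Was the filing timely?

396 days after November 19, 2015 is December 19, 2016.
Tolling adds 50 days: December 19, 2016 + 50 days = February 7, 2017.
February 7, 2017 is a listed holiday. The next qualifying day is February 8, 2017.
The deadline is February 8, 2017; the filing on February 20, 2017 is after that date.

No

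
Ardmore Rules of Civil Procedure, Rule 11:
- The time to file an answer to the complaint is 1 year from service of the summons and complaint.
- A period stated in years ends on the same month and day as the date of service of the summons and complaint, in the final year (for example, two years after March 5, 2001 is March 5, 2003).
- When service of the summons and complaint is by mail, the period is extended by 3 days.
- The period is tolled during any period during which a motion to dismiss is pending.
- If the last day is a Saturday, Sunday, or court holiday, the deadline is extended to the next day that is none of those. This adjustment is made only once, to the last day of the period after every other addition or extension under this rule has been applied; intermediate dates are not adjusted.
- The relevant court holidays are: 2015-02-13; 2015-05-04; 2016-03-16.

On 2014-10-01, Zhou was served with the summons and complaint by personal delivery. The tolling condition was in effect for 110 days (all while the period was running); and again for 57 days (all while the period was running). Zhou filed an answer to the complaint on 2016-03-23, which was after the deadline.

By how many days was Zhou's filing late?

6 days

1 year after 2014-10-01 is October 1, 2015.
Service was not by mail, so no mail extension applies.
Tolling adds 110 days: October 1, 2015 + 110 days = January 19, 2016.
Tolling adds 57 days: January 19, 2016 + 57 days = March 16, 2016.
March 16, 2016 is a listed holiday. The next qualifying day is March 17, 2016.
The deadline is March 17, 2016; from March 17, 2016 to March 23, 2016 is 6 days.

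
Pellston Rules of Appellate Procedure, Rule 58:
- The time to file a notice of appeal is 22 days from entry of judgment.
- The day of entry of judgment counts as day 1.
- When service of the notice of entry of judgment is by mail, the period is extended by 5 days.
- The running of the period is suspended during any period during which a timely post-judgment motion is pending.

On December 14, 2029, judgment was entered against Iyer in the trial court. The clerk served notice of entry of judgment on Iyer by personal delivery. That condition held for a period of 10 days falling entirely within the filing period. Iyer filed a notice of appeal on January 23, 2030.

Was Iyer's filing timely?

No

Counting December 14, 2029 as day 1, day 22 is January 4, 2030.
Service was not by mail, so no mail extension applies.
Tolling adds 10 days: January 4, 2030 + 10 days = January 14, 2030.
The deadline is January 14, 2030; the filing on January 23, 2030 is after that date.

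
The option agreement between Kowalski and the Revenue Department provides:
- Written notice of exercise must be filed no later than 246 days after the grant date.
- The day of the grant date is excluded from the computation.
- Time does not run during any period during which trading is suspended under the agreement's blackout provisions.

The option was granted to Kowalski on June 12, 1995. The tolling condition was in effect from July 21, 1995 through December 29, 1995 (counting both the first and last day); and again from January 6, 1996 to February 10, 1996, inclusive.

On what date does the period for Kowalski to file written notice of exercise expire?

246 days after June 12, 1995 is February 13, 1996.
From July 21, 1995 through December 29, 1995 inclusive is 162 days; tolling adds 162 days: February 13, 1996 + 162 days = July 24, 1996.
From January 6, 1996 through February 10, 1996 inclusive is 36 days; tolling adds 36 days: July 24, 1996 + 36 days = August 29, 1996.

August 29, 1996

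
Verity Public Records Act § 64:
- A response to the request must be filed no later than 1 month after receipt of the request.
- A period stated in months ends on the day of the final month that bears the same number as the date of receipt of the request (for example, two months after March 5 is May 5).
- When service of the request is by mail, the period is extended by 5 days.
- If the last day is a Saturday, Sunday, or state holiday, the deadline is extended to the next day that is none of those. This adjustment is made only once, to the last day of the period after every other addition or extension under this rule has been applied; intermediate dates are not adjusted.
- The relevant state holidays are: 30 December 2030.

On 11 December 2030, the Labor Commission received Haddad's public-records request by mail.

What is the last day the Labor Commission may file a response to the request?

January 16, 2031

1 month after 11 December 2030 is January 11, 2031.
Service was by mail, adding 5 days: January 11, 2031 + 5 days = January 16, 2031.
January 16, 2031 is a Thursday and not a state holiday, so no extension applies.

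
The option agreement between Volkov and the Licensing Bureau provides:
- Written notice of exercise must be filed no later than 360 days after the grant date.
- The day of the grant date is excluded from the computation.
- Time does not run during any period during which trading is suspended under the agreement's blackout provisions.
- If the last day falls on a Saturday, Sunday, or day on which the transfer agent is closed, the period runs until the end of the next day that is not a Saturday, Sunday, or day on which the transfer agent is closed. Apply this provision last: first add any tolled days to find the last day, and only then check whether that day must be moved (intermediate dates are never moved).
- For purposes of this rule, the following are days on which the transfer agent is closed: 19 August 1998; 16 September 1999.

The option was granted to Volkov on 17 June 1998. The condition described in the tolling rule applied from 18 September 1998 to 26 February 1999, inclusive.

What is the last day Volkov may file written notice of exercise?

360 days after 17 June 1998 is June 12, 1999.
From September 18, 1998 through February 26, 1999 inclusive is 162 days; tolling adds 162 days: June 12, 1999 + 162 days = November 21, 1999.
November 21, 1999 is Sunday. The next qualifying day is November 22, 1999.

November 22, 1999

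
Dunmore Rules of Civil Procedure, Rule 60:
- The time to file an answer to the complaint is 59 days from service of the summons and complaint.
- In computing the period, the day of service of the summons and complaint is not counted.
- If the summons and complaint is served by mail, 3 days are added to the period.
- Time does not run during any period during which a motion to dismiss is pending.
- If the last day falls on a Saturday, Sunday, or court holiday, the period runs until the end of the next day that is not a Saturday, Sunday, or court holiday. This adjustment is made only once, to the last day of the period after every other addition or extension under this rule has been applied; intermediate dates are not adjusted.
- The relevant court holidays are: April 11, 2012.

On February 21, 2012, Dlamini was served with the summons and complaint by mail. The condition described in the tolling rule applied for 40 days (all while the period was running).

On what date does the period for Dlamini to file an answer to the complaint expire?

June 4, 2012

59 days after February 21, 2012 is April 20, 2012.
Service was by mail, adding 3 days: April 20, 2012 + 3 days = April 23, 2012.
Tolling adds 40 days: April 23, 2012 + 40 days = June 2, 2012.
June 2, 2012 is Saturday; June 3, 2012 is Sunday. The next qualifying day is June 4, 2012.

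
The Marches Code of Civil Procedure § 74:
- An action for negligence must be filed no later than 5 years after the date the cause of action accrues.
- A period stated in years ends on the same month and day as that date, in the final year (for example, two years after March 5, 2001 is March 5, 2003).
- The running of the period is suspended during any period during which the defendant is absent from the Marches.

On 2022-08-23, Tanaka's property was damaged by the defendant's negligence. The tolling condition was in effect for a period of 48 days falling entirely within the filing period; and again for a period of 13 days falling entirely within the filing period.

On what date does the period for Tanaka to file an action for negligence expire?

5 years after 2022-08-23 is August 23, 2027.
Tolling adds 48 days: August 23, 2027 + 48 days = October 10, 2027.
Tolling adds 13 days: October 10, 2027 + 13 days = October 23, 2027.

October 23, 2027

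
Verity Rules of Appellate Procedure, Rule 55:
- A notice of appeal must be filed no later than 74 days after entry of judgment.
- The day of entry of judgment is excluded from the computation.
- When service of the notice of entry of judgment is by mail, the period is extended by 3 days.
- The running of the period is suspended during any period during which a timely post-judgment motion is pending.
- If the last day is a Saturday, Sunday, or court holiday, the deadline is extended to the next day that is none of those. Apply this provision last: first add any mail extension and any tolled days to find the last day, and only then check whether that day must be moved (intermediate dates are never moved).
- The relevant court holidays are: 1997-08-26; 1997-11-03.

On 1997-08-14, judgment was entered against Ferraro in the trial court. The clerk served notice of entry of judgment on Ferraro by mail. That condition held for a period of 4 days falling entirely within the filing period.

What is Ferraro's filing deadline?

November 4, 1997

74 days after 1997-08-14 is October 27, 1997.
Service was by mail, adding 3 days: October 27, 1997 + 3 days = October 30, 1997.
Tolling adds 4 days: October 30, 1997 + 4 days = November 3, 1997.
November 3, 1997 is a listed holiday. The next qualifying day is November 4, 1997.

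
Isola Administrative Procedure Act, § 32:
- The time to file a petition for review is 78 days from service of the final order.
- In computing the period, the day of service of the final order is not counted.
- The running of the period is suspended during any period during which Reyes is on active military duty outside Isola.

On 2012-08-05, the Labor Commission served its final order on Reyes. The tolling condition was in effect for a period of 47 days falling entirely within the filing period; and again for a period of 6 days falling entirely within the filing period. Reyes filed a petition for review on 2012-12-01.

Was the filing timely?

Yes

78 days after 2012-08-05 is October 22, 2012.
Tolling adds 47 days: October 22, 2012 + 47 days = December 8, 2012.
Tolling adds 6 days: December 8, 2012 + 6 days = December 14, 2012.
The deadline is December 14, 2012; the filing on December 1, 2012 is on or before that date.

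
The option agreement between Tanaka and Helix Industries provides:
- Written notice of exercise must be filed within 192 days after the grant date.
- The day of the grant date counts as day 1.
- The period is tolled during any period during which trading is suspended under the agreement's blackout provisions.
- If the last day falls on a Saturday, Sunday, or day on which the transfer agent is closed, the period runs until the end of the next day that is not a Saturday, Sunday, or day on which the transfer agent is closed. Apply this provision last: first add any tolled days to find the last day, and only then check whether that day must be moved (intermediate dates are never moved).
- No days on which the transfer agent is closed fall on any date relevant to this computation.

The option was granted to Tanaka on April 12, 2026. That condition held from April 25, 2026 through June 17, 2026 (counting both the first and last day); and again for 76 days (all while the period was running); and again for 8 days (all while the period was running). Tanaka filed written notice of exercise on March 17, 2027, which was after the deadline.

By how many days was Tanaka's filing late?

Counting April 12, 2026 as day 1, day 192 is October 20, 2026.
From April 25, 2026 through June 17, 2026 inclusive is 54 days; tolling adds 54 days: October 20, 2026 + 54 days = December 13, 2026.
Tolling adds 76 days: December 13, 2026 + 76 days = February 27, 2027.
Tolling adds 8 days: February 27, 2027 + 8 days = March 7, 2027.
March 7, 2027 is Sunday. The next qualifying day is March 8, 2027.
The deadline is March 8, 2027; from March 8, 2027 to March 17, 2027 is 9 days.

9 days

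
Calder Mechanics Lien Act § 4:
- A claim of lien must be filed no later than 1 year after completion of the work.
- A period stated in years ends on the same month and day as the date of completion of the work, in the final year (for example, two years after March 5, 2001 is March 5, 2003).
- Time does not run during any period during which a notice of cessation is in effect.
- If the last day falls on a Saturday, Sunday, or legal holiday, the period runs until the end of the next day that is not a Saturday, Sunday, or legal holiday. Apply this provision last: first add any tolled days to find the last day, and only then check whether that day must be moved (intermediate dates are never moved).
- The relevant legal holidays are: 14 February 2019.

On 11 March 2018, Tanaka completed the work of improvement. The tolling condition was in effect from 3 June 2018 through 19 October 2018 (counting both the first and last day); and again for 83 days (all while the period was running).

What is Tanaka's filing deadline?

1 year after 11 March 2018 is March 11, 2019.
From June 3, 2018 through October 19, 2018 inclusive is 139 days; tolling adds 139 days: March 11, 2019 + 139 days = July 28, 2019.
Tolling adds 83 days: July 28, 2019 + 83 days = October 19, 2019.
October 19, 2019 is Saturday; October 20, 2019 is Sunday. The next qualifying day is October 21, 2019.

October 21, 2019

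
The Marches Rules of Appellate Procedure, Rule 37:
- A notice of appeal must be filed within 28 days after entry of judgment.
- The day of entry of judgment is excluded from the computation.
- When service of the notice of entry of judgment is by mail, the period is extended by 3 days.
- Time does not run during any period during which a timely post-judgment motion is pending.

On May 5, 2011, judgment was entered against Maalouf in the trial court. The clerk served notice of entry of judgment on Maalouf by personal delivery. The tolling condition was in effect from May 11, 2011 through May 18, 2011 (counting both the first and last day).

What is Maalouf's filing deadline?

June 10, 2011

28 days after May 5, 2011 is June 2, 2011.
Service was not by mail, so no mail extension applies.
From May 11, 2011 through May 18, 2011 inclusive is 8 days; tolling adds 8 days: June 2, 2011 + 8 days = June 10, 2011.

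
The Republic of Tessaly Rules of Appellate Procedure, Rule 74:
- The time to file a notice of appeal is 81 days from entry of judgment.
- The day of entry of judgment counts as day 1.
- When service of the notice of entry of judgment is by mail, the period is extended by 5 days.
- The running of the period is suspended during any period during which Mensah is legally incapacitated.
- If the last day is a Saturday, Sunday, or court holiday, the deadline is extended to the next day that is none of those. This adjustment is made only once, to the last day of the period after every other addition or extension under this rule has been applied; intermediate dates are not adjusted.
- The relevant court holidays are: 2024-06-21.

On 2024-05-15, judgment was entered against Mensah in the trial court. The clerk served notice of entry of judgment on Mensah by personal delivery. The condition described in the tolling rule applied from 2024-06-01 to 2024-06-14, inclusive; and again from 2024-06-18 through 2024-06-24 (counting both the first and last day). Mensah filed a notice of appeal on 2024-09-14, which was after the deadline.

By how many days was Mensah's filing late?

Counting 2024-05-15 as day 1, day 81 is August 3, 2024.
Service was not by mail, so no mail extension applies.
From June 1, 2024 through June 14, 2024 inclusive is 14 days; tolling adds 14 days: August 3, 2024 + 14 days = August 17, 2024.
From June 18, 2024 through June 24, 2024 inclusive is 7 days; tolling adds 7 days: August 17, 2024 + 7 days = August 24, 2024.
August 24, 2024 is Saturday; August 25, 2024 is Sunday. The next qualifying day is August 26, 2024.
The deadline is August 26, 2024; from August 26, 2024 to September 14, 2024 is 19 days.

19 days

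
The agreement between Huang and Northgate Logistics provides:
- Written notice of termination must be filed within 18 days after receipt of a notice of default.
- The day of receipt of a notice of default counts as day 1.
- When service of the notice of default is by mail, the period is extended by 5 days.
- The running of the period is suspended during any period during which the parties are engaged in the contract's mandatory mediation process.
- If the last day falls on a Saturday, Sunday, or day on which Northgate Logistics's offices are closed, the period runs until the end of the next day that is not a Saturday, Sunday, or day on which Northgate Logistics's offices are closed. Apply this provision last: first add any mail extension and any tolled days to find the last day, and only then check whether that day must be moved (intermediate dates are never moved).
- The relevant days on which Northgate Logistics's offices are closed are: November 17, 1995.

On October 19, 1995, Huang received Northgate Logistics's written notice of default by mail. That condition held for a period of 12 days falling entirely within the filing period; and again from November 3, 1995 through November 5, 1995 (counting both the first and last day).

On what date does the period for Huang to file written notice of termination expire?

Counting October 19, 1995 as day 1, day 18 is November 5, 1995.
Service was by mail, adding 5 days: November 5, 1995 + 5 days = November 10, 1995.
Tolling adds 12 days: November 10, 1995 + 12 days = November 22, 1995.
From November 3, 1995 through November 5, 1995 inclusive is 3 days; tolling adds 3 days: November 22, 1995 + 3 days = November 25, 1995.
November 25, 1995 is Saturday; November 26, 1995 is Sunday. The next qualifying day is November 27, 1995.

November 27, 1995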